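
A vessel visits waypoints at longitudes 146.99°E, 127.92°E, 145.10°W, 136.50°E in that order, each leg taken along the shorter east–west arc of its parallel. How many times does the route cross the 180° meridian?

Leg 1: +146.99° → +127.92°, shortest Δλ = -19.07° (west) — does not cross 180°.
Leg 2: +127.92° → -145.10°, shortest Δλ = 86.98° (east) — crosses 180°.
Leg 3: -145.10° → +136.50°, shortest Δλ = -78.4° (west) — crosses 180°.
Total crossings: 2.

2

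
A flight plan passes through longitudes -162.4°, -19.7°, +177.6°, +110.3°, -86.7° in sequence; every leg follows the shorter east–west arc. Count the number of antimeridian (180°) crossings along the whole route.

Leg 1: -162.4° → -19.7°, shortest Δλ = 142.7° (east) — does not cross 180°.
Leg 2: -19.7° → +177.6°, shortest Δλ = -162.7° (west) — crosses 180°.
Leg 3: +177.6° → +110.3°, shortest Δλ = -67.3° (west) — does not cross 180°.
Leg 4: +110.3° → -86.7°, shortest Δλ = 163.0° (east) — crosses 180°.
Total crossings: 2.

2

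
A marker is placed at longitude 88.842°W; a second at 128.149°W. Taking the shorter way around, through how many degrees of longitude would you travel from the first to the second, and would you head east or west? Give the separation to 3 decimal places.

Raw difference: -128.149 − -88.842 = -39.307°.
Normalise into (−180°, 180°]: -39.307° stays -39.307°.
Negative ⇒ the second point lies to the west; separation 39.307°.

39.307° west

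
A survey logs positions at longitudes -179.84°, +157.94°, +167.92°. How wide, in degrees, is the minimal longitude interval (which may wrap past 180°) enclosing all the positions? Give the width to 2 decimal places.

Sort the longitudes: -179.84°, +157.94°, +167.92°.
Eastward gaps between consecutive values (wrapping around): 337.78°, 9.98°, 12.24°.
Largest gap = 337.78° ⇒ minimal covering band is its complement: 360° − 337.78° = 22.22°.
Band runs from +157.94° eastward to -179.84°, crossing the antimeridian.

22.22°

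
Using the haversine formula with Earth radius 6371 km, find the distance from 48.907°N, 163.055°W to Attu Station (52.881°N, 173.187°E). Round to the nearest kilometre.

Δλ = 173.187 − -163.055 = 336.242°; wrapped into (−180°, 180°]: -23.758°.
Δφ = 52.881 − 48.907 = 3.974°.
a = sin²(Δφ/2) + cos φ₁ · cos φ₂ · sin²(Δλ/2) = 0.018009.
c = 2·atan2(√a, √(1−a)) = 0.26921 rad → d = 6371·c ≈ 1715.13 km.

1715 km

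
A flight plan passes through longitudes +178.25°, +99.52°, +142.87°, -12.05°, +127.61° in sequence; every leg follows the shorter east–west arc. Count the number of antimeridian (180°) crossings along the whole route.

Leg 1: +178.25° → +99.52°, shortest Δλ = -78.73° (west) — does not cross 180°.
Leg 2: +99.52° → +142.87°, shortest Δλ = 43.35° (east) — does not cross 180°.
Leg 3: +142.87° → -12.05°, shortest Δλ = -154.92° (west) — does not cross 180°.
Leg 4: -12.05° → +127.61°, shortest Δλ = 139.66° (east) — does not cross 180°.
Total crossings: 0.

0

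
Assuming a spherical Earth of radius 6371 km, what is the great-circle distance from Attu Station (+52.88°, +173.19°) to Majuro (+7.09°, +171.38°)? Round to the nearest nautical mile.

Δλ = 171.38 − 173.19 = -1.81°.
Δφ = 7.09 − 52.88 = -45.79°.
a = sin²(Δφ/2) + cos φ₁ · cos φ₂ · sin²(Δλ/2) = 0.151504.
c = 2·atan2(√a, √(1−a)) = 0.79960 rad → d = 6371·c ≈ 5094.27 km ≈ 2750.69 nmi.

2751 nmi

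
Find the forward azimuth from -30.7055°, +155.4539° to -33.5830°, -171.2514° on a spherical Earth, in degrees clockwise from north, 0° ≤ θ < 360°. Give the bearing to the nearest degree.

105°

Δλ = -171.2514 − 155.4539 = -326.7053°; wrapped into (−180°, 180°]: 33.2947°.
θ = atan2( sin Δλ · cos φ₂ , cos φ₁ · sin φ₂ − sin φ₁ · cos φ₂ · cos Δλ )
  = atan2(0.45732, -0.12003) = 104.706° → normalised to [0°, 360°): 104.706°.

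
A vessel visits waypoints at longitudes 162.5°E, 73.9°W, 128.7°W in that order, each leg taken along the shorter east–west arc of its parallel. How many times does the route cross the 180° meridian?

Leg 1: +162.5° → -73.9°, shortest Δλ = 123.6° (east) — crosses 180°.
Leg 2: -73.9° → -128.7°, shortest Δλ = -54.8° (west) — does not cross 180°.
Total crossings: 1.

1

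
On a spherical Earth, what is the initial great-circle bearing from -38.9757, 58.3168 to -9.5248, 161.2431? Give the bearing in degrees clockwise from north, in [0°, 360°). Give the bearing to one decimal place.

105.5°

Δλ = 161.2431 − 58.3168 = 102.9263°.
θ = atan2( sin Δλ · cos φ₂ , cos φ₁ · sin φ₂ − sin φ₁ · cos φ₂ · cos Δλ )
  = atan2(0.96122, -0.26741) = 105.546° → normalised to [0°, 360°): 105.546°.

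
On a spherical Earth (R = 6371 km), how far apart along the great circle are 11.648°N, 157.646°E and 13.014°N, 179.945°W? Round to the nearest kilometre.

Δλ = -179.945 − 157.646 = -337.591°; wrapped into (−180°, 180°]: 22.409°.
Δφ = 13.014 − 11.648 = 1.366°.
a = sin²(Δφ/2) + cos φ₁ · cos φ₂ · sin²(Δλ/2) = 0.036172.
c = 2·atan2(√a, √(1−a)) = 0.38271 rad → d = 6371·c ≈ 2438.23 km.

2438 km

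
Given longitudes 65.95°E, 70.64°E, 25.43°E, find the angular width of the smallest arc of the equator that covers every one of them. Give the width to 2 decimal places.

Sort the longitudes: +25.43°, +65.95°, +70.64°.
Eastward gaps between consecutive values (wrapping around): 40.52°, 4.69°, 314.79°.
Largest gap = 314.79° ⇒ minimal covering band is its complement: 360° − 314.79° = 45.21°.
Band runs from +25.43° eastward to +70.64°.

45.21°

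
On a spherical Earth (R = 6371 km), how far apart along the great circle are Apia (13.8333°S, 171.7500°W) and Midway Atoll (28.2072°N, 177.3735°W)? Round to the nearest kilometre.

Δλ = -177.3735 − -171.7500 = -5.6235°.
Δφ = 28.2072 − -13.8333 = 42.0405°.
a = sin²(Δφ/2) + cos φ₁ · cos φ₂ · sin²(Δλ/2) = 0.130723.
c = 2·atan2(√a, √(1−a)) = 0.73987 rad → d = 6371·c ≈ 4713.74 km.

4714 km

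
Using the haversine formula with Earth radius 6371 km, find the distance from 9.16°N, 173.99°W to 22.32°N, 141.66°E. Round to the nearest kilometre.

Δλ = 141.66 − -173.99 = 315.65°; wrapped into (−180°, 180°]: -44.35°.
Δφ = 22.32 − 9.16 = 13.16°.
a = sin²(Δφ/2) + cos φ₁ · cos φ₂ · sin²(Δλ/2) = 0.143236.
c = 2·atan2(√a, √(1−a)) = 0.77627 rad → d = 6371·c ≈ 4945.64 km.

4946 km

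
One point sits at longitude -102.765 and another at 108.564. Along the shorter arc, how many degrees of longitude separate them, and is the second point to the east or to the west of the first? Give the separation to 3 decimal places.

148.671° west

Raw difference: 108.564 − -102.765 = 211.329°.
Normalise into (−180°, 180°]: 211.329° − 360° = -148.671°.
Negative ⇒ the second point lies to the west; separation 148.671°.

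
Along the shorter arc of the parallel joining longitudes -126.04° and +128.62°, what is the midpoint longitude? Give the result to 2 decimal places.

-178.71°

Signed shortest Δλ from -126.04° to +128.62° is -105.34°.
Midpoint longitude = -126.04° + (-105.34°)/2 = -126.04° − 52.67° = -178.71°.
(The naïve average (-126.04 + +128.62)/2 = 1.29° is on the wrong side of the globe.)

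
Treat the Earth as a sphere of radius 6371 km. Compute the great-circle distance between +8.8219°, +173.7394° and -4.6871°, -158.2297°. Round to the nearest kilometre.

3452 km

Δλ = -158.2297 − 173.7394 = -331.9691°; wrapped into (−180°, 180°]: 28.0309°.
Δφ = -4.6871 − 8.8219 = -13.5090°.
a = sin²(Δφ/2) + cos φ₁ · cos φ₂ · sin²(Δλ/2) = 0.071599.
c = 2·atan2(√a, √(1−a)) = 0.54176 rad → d = 6371·c ≈ 3451.55 km.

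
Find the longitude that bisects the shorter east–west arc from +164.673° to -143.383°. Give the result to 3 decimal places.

Signed shortest Δλ from +164.673° to -143.383° is +51.944°.
Midpoint longitude = +164.673° + (+51.944°)/2 = +164.673° + 25.972° = +190.645°.
Normalise into (−180°, 180°]: -169.355°.
(The naïve average (+164.673 + -143.383)/2 = 10.645° is on the wrong side of the globe.)

-169.355°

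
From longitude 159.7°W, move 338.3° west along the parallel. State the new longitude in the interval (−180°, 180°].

138.0°W

Start at -159.7°; shift −338.3° → -498.0°.
-498.0° lies outside (−180°, 180°]; add 360° → -138.0°.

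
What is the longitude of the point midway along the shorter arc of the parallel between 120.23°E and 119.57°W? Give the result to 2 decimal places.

179.67°W

Signed shortest Δλ from +120.23° to -119.57° is +120.20°.
Midpoint longitude = +120.23° + (+120.20°)/2 = +120.23° + 60.10° = +180.33°.
Normalise into (−180°, 180°]: -179.67°.
(The naïve average (+120.23 + -119.57)/2 = 0.33° is on the wrong side of the globe.)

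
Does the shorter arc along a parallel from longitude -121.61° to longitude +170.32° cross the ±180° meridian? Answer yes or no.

Naïve |170.32 − -121.61| = 291.93° > 180°, so the shorter arc goes the other way round — across 180°.
Signed shortest Δλ = ((170.32 − -121.61 + 180) mod 360) − 180 = -68.07°.
Going west by 68.07° from -121.61° passes through 180° before reaching +170.32°.

Yes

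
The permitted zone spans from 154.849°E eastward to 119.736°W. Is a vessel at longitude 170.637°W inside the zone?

Band width going east from +154.849° to -119.736°: ((-119.736 − 154.849) mod 360) = 85.415°.
Offset of -170.637° east of the west edge: ((-170.637 − 154.849) mod 360) = 34.514°.
34.514° ≤ 85.415° ⇒ inside.

Yes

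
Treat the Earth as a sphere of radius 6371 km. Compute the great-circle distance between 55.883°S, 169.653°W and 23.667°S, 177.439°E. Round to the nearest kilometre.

3735 km

Δλ = 177.439 − -169.653 = 347.092°; wrapped into (−180°, 180°]: -12.908°.
Δφ = -23.667 − -55.883 = 32.216°.
a = sin²(Δφ/2) + cos φ₁ · cos φ₂ · sin²(Δλ/2) = 0.083469.
c = 2·atan2(√a, √(1−a)) = 0.58617 rad → d = 6371·c ≈ 3734.52 km.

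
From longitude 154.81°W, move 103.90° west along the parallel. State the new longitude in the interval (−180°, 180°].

Start at -154.81°; shift −103.90° → -258.71°.
-258.71° lies outside (−180°, 180°]; add 360° → +101.29°.

101.29°E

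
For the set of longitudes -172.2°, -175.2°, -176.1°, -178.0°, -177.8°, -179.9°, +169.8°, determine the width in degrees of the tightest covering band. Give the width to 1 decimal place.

18.0°

Sort the longitudes: -179.9°, -178.0°, -177.8°, -176.1°, -175.2°, -172.2°, +169.8°.
Eastward gaps between consecutive values (wrapping around): 1.9°, 0.2°, 1.7°, 0.9°, 3.0°, 342.0°, 10.3°.
Largest gap = 342.0° ⇒ minimal covering band is its complement: 360° − 342.0° = 18.0°.
Band runs from +169.8° eastward to -172.2°, crossing the antimeridian.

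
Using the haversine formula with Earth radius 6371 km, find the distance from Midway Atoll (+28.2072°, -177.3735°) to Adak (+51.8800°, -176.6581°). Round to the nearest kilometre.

Δλ = -176.6581 − -177.3735 = 0.7154°.
Δφ = 51.8800 − 28.2072 = 23.6728°.
a = sin²(Δφ/2) + cos φ₁ · cos φ₂ · sin²(Δλ/2) = 0.042095.
c = 2·atan2(√a, √(1−a)) = 0.41327 rad → d = 6371·c ≈ 2632.97 km.

2633 km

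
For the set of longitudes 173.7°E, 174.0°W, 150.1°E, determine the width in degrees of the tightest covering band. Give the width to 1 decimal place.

35.9°

Sort the longitudes: -174.0°, +150.1°, +173.7°.
Eastward gaps between consecutive values (wrapping around): 324.1°, 23.6°, 12.3°.
Largest gap = 324.1° ⇒ minimal covering band is its complement: 360° − 324.1° = 35.9°.
Band runs from +150.1° eastward to -174.0°, crossing the antimeridian.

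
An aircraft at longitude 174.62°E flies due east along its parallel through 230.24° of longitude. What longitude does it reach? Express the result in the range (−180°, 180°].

44.86°E

Start at +174.62°; shift +230.24° → +404.86°.
+404.86° lies outside (−180°, 180°]; subtract 360° → +44.86°.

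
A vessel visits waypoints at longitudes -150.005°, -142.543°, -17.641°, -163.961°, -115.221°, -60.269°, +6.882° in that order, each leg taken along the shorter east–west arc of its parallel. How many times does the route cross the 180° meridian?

Leg 1: -150.005° → -142.543°, shortest Δλ = 7.462° (east) — does not cross 180°.
Leg 2: -142.543° → -17.641°, shortest Δλ = 124.902° (east) — does not cross 180°.
Leg 3: -17.641° → -163.961°, shortest Δλ = -146.32° (west) — does not cross 180°.
Leg 4: -163.961° → -115.221°, shortest Δλ = 48.74° (east) — does not cross 180°.
Leg 5: -115.221° → -60.269°, shortest Δλ = 54.952° (east) — does not cross 180°.
Leg 6: -60.269° → +6.882°, shortest Δλ = 67.151° (east) — does not cross 180°.
Total crossings: 0.

0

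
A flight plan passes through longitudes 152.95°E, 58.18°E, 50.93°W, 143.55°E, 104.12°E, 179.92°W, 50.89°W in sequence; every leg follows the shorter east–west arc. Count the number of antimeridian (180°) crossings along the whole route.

Leg 1: +152.95° → +58.18°, shortest Δλ = -94.77° (west) — does not cross 180°.
Leg 2: +58.18° → -50.93°, shortest Δλ = -109.11° (west) — does not cross 180°.
Leg 3: -50.93° → +143.55°, shortest Δλ = -165.52° (west) — crosses 180°.
Leg 4: +143.55° → +104.12°, shortest Δλ = -39.43° (west) — does not cross 180°.
Leg 5: +104.12° → -179.92°, shortest Δλ = 75.96° (east) — crosses 180°.
Leg 6: -179.92° → -50.89°, shortest Δλ = 129.03° (east) — does not cross 180°.
Total crossings: 2.

2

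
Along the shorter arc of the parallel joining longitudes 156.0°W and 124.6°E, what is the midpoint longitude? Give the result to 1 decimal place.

Signed shortest Δλ from -156.0° to +124.6° is -79.4°.
Midpoint longitude = -156.0° + (-79.4°)/2 = -156.0° − 39.7° = -195.7°.
Normalise into (−180°, 180°]: +164.3°.
(The naïve average (-156.0 + +124.6)/2 = -15.7° is on the wrong side of the globe.)

164.3°E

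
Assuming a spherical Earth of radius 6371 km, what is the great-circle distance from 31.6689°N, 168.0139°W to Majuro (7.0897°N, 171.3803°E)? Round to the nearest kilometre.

Δλ = 171.3803 − -168.0139 = 339.3942°; wrapped into (−180°, 180°]: -20.6058°.
Δφ = 7.0897 − 31.6689 = -24.5792°.
a = sin²(Δφ/2) + cos φ₁ · cos φ₂ · sin²(Δλ/2) = 0.072323.
c = 2·atan2(√a, √(1−a)) = 0.54456 rad → d = 6371·c ≈ 3469.41 km.

3469 km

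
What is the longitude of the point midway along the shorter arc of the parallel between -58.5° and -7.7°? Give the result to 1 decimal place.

-33.1°

Signed shortest Δλ from -58.5° to -7.7° is +50.8°.
Midpoint longitude = -58.5° + (+50.8°)/2 = -58.5° + 25.4° = -33.1°.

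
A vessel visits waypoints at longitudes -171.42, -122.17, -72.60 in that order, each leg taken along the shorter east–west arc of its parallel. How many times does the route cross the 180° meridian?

0

Leg 1: -171.42° → -122.17°, shortest Δλ = 49.25° (east) — does not cross 180°.
Leg 2: -122.17° → -72.60°, shortest Δλ = 49.57° (east) — does not cross 180°.
Total crossings: 0.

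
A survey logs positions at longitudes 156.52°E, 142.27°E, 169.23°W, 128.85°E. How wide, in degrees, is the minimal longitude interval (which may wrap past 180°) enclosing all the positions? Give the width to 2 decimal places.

61.92°

Sort the longitudes: -169.23°, +128.85°, +142.27°, +156.52°.
Eastward gaps between consecutive values (wrapping around): 298.08°, 13.42°, 14.25°, 34.25°.
Largest gap = 298.08° ⇒ minimal covering band is its complement: 360° − 298.08° = 61.92°.
Band runs from +128.85° eastward to -169.23°, crossing the antimeridian.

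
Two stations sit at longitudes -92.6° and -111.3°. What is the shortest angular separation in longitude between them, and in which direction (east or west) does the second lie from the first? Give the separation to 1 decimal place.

18.7° west

Raw difference: -111.3 − -92.6 = -18.7°.
Normalise into (−180°, 180°]: -18.7° stays -18.7°.
Negative ⇒ the second point lies to the west; separation 18.7°.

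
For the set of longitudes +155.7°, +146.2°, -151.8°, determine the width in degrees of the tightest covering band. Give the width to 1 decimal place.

62.0°

Sort the longitudes: -151.8°, +146.2°, +155.7°.
Eastward gaps between consecutive values (wrapping around): 298.0°, 9.5°, 52.5°.
Largest gap = 298.0° ⇒ minimal covering band is its complement: 360° − 298.0° = 62.0°.
Band runs from +146.2° eastward to -151.8°, crossing the antimeridian.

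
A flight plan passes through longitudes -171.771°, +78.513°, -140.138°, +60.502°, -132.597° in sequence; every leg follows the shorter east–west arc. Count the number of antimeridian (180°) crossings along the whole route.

Leg 1: -171.771° → +78.513°, shortest Δλ = -109.716° (west) — crosses 180°.
Leg 2: +78.513° → -140.138°, shortest Δλ = 141.349° (east) — crosses 180°.
Leg 3: -140.138° → +60.502°, shortest Δλ = -159.36° (west) — crosses 180°.
Leg 4: +60.502° → -132.597°, shortest Δλ = 166.901° (east) — crosses 180°.
Total crossings: 4.

4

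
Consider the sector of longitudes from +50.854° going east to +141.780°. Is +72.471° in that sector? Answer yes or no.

Band width going east from +50.854° to +141.780°: ((141.780 − 50.854) mod 360) = 90.926°.
Offset of +72.471° east of the west edge: ((72.471 − 50.854) mod 360) = 21.617°.
21.617° ≤ 90.926° ⇒ inside.

Yes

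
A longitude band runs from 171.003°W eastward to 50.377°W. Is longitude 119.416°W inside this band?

Band width going east from -171.003° to -50.377°: ((-50.377 − -171.003) mod 360) = 120.626°.
Offset of -119.416° east of the west edge: ((-119.416 − -171.003) mod 360) = 51.587°.
51.587° ≤ 120.626° ⇒ inside.

Yes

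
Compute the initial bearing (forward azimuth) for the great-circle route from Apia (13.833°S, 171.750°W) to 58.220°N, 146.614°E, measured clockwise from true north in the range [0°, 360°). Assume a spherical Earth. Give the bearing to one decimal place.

Δλ = 146.614 − -171.750 = 318.364°; wrapped into (−180°, 180°]: -41.636°.
θ = atan2( sin Δλ · cos φ₂ , cos φ₁ · sin φ₂ − sin φ₁ · cos φ₂ · cos Δλ )
  = atan2(-0.34991, 0.91953) = -20.833° → normalised to [0°, 360°): 339.167°.

339.2°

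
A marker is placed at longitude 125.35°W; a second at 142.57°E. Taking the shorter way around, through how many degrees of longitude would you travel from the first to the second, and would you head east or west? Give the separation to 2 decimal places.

Raw difference: 142.57 − -125.35 = 267.92°.
Normalise into (−180°, 180°]: 267.92° − 360° = -92.08°.
Negative ⇒ the second point lies to the west; separation 92.08°.

92.08° west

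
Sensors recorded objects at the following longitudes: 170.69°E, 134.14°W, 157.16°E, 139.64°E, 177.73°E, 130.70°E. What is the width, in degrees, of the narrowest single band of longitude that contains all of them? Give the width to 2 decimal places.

95.16°

Sort the longitudes: -134.14°, +130.70°, +139.64°, +157.16°, +170.69°, +177.73°.
Eastward gaps between consecutive values (wrapping around): 264.84°, 8.94°, 17.52°, 13.53°, 7.04°, 48.13°.
Largest gap = 264.84° ⇒ minimal covering band is its complement: 360° − 264.84° = 95.16°.
Band runs from +130.70° eastward to -134.14°, crossing the antimeridian.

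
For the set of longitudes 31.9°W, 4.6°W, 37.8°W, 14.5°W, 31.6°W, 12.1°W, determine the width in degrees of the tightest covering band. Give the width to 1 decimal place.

Sort the longitudes: -37.8°, -31.9°, -31.6°, -14.5°, -12.1°, -4.6°.
Eastward gaps between consecutive values (wrapping around): 5.9°, 0.3°, 17.1°, 2.4°, 7.5°, 326.8°.
Largest gap = 326.8° ⇒ minimal covering band is its complement: 360° − 326.8° = 33.2°.
Band runs from -37.8° eastward to -4.6°.

33.2°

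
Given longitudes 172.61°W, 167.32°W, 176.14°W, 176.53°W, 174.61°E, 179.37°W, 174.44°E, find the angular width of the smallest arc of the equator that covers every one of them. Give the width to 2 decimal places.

Sort the longitudes: -179.37°, -176.53°, -176.14°, -172.61°, -167.32°, +174.44°, +174.61°.
Eastward gaps between consecutive values (wrapping around): 2.84°, 0.39°, 3.53°, 5.29°, 341.76°, 0.17°, 6.02°.
Largest gap = 341.76° ⇒ minimal covering band is its complement: 360° − 341.76° = 18.24°.
Band runs from +174.44° eastward to -167.32°, crossing the antimeridian.

18.24°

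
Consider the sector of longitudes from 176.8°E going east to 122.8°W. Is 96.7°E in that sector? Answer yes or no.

No

Band width going east from +176.8° to -122.8°: ((-122.8 − 176.8) mod 360) = 60.4°.
Offset of +96.7° east of the west edge: ((96.7 − 176.8) mod 360) = 279.9°.
279.9° > 60.4° ⇒ outside.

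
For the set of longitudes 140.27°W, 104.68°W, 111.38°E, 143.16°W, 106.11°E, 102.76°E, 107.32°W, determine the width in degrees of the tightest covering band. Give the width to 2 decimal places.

Sort the longitudes: -143.16°, -140.27°, -107.32°, -104.68°, +102.76°, +106.11°, +111.38°.
Eastward gaps between consecutive values (wrapping around): 2.89°, 32.95°, 2.64°, 207.44°, 3.35°, 5.27°, 105.46°.
Largest gap = 207.44° ⇒ minimal covering band is its complement: 360° − 207.44° = 152.56°.
Band runs from +102.76° eastward to -104.68°, crossing the antimeridian.

152.56°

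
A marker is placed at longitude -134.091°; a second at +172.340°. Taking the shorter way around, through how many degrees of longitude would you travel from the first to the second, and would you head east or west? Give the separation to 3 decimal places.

53.569° west

Raw difference: 172.340 − -134.091 = 306.431°.
Normalise into (−180°, 180°]: 306.431° − 360° = -53.569°.
Negative ⇒ the second point lies to the west; separation 53.569°.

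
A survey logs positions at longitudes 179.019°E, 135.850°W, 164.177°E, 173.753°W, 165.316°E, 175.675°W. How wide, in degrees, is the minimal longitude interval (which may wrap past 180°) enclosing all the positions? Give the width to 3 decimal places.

Sort the longitudes: -175.675°, -173.753°, -135.850°, +164.177°, +165.316°, +179.019°.
Eastward gaps between consecutive values (wrapping around): 1.922°, 37.903°, 300.027°, 1.139°, 13.703°, 5.306°.
Largest gap = 300.027° ⇒ minimal covering band is its complement: 360° − 300.027° = 59.973°.
Band runs from +164.177° eastward to -135.850°, crossing the antimeridian.

59.973°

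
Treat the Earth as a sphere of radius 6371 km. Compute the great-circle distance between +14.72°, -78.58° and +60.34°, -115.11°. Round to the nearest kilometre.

5865 km

Δλ = -115.11 − -78.58 = -36.53°.
Δφ = 60.34 − 14.72 = 45.62°.
a = sin²(Δφ/2) + cos φ₁ · cos φ₂ · sin²(Δλ/2) = 0.197306.
c = 2·atan2(√a, √(1−a)) = 0.92054 rad → d = 6371·c ≈ 5864.78 km.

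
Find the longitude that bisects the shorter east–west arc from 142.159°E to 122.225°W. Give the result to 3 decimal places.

Signed shortest Δλ from +142.159° to -122.225° is +95.616°.
Midpoint longitude = +142.159° + (+95.616°)/2 = +142.159° + 47.808° = +189.967°.
Normalise into (−180°, 180°]: -170.033°.
(The naïve average (+142.159 + -122.225)/2 = 9.967° is on the wrong side of the globe.)

170.033°W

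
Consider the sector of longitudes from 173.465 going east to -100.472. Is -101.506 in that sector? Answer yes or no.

Yes

Band width going east from +173.465° to -100.472°: ((-100.472 − 173.465) mod 360) = 86.063°.
Offset of -101.506° east of the west edge: ((-101.506 − 173.465) mod 360) = 85.029°.
85.029° ≤ 86.063° ⇒ inside.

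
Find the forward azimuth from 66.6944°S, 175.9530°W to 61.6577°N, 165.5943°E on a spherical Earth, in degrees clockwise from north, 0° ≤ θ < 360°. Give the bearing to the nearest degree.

349°

Δλ = 165.5943 − -175.9530 = 341.5473°; wrapped into (−180°, 180°]: -18.4527°.
θ = atan2( sin Δλ · cos φ₂ , cos φ₁ · sin φ₂ − sin φ₁ · cos φ₂ · cos Δλ )
  = atan2(-0.15026, 0.76180) = -11.158° → normalised to [0°, 360°): 348.842°.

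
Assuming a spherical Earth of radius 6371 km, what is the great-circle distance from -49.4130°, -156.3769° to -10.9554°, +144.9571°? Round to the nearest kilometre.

Δλ = 144.9571 − -156.3769 = 301.3340°; wrapped into (−180°, 180°]: -58.6660°.
Δφ = -10.9554 − -49.4130 = 38.4576°.
a = sin²(Δφ/2) + cos φ₁ · cos φ₂ · sin²(Δλ/2) = 0.261756.
c = 2·atan2(√a, √(1−a)) = 1.07414 rad → d = 6371·c ≈ 6843.35 km.

6843 km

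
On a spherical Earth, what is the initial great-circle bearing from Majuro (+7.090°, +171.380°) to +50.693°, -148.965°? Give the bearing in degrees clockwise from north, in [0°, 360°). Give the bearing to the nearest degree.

Δλ = -148.965 − 171.380 = -320.345°; wrapped into (−180°, 180°]: 39.655°.
θ = atan2( sin Δλ · cos φ₂ , cos φ₁ · sin φ₂ − sin φ₁ · cos φ₂ · cos Δλ )
  = atan2(0.40426, 0.70765) = 29.738° → normalised to [0°, 360°): 29.738°.

30°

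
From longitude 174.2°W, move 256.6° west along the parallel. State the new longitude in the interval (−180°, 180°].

Start at -174.2°; shift −256.6° → -430.8°.
-430.8° lies outside (−180°, 180°]; add 360° → -70.8°.

70.8°W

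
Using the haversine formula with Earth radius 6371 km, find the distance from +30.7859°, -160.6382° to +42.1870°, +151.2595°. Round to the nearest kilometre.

Δλ = 151.2595 − -160.6382 = 311.8977°; wrapped into (−180°, 180°]: -48.1023°.
Δφ = 42.1870 − 30.7859 = 11.4011°.
a = sin²(Δφ/2) + cos φ₁ · cos φ₂ · sin²(Δλ/2) = 0.115596.
c = 2·atan2(√a, √(1−a)) = 0.69382 rad → d = 6371·c ≈ 4420.33 km.

4420 km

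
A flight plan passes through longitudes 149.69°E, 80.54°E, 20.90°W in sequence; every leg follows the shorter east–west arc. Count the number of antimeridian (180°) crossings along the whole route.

0

Leg 1: +149.69° → +80.54°, shortest Δλ = -69.15° (west) — does not cross 180°.
Leg 2: +80.54° → -20.90°, shortest Δλ = -101.44° (west) — does not cross 180°.
Total crossings: 0.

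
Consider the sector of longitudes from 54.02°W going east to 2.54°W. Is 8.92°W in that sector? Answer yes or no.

Band width going east from -54.02° to -2.54°: ((-2.54 − -54.02) mod 360) = 51.48°.
Offset of -8.92° east of the west edge: ((-8.92 − -54.02) mod 360) = 45.10°.
45.10° ≤ 51.48° ⇒ inside.

Yes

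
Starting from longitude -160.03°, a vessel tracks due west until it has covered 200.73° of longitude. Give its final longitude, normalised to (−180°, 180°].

Start at -160.03°; shift −200.73° → -360.76°.
-360.76° lies outside (−180°, 180°]; add 360° → -0.76°.

-0.76°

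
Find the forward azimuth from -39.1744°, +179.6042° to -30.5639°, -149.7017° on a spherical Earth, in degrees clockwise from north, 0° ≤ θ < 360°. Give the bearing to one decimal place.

Δλ = -149.7017 − 179.6042 = -329.3059°; wrapped into (−180°, 180°]: 30.6941°.
θ = atan2( sin Δλ · cos φ₂ , cos φ₁ · sin φ₂ − sin φ₁ · cos φ₂ · cos Δλ )
  = atan2(0.43953, 0.07352) = 80.505° → normalised to [0°, 360°): 80.505°.

80.5°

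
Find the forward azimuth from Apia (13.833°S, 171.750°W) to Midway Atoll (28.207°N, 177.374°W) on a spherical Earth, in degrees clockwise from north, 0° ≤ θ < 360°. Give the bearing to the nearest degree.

Δλ = -177.374 − -171.750 = -5.624°.
θ = atan2( sin Δλ · cos φ₂ , cos φ₁ · sin φ₂ − sin φ₁ · cos φ₂ · cos Δλ )
  = atan2(-0.08636, 0.66864) = -7.360° → normalised to [0°, 360°): 352.640°.

353°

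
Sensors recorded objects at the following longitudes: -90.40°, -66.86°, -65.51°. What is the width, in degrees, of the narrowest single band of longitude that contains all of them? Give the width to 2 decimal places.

24.89°

Sort the longitudes: -90.40°, -66.86°, -65.51°.
Eastward gaps between consecutive values (wrapping around): 23.54°, 1.35°, 335.11°.
Largest gap = 335.11° ⇒ minimal covering band is its complement: 360° − 335.11° = 24.89°.
Band runs from -90.40° eastward to -65.51°.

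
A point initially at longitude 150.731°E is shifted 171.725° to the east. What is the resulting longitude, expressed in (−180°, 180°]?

Start at +150.731°; shift +171.725° → +322.456°.
+322.456° lies outside (−180°, 180°]; subtract 360° → -37.544°.

37.544°W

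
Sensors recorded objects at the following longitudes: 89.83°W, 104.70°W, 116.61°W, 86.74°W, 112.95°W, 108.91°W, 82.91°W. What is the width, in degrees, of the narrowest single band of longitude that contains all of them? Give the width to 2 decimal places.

33.70°

Sort the longitudes: -116.61°, -112.95°, -108.91°, -104.70°, -89.83°, -86.74°, -82.91°.
Eastward gaps between consecutive values (wrapping around): 3.66°, 4.04°, 4.21°, 14.87°, 3.09°, 3.83°, 326.30°.
Largest gap = 326.30° ⇒ minimal covering band is its complement: 360° − 326.30° = 33.70°.
Band runs from -116.61° eastward to -82.91°.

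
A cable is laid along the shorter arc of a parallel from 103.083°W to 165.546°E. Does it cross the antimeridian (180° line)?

Yes

Naïve |165.546 − -103.083| = 268.629° > 180°, so the shorter arc goes the other way round — across 180°.
Signed shortest Δλ = ((165.546 − -103.083 + 180) mod 360) − 180 = -91.371°.
Going west by 91.371° from -103.083° passes through 180° before reaching +165.546°.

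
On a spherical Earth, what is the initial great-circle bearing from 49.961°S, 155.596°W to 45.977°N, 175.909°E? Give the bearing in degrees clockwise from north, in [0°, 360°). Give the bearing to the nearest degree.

Δλ = 175.909 − -155.596 = 331.505°; wrapped into (−180°, 180°]: -28.495°.
θ = atan2( sin Δλ · cos φ₂ , cos φ₁ · sin φ₂ − sin φ₁ · cos φ₂ · cos Δλ )
  = atan2(-0.33155, 0.93018) = -19.618° → normalised to [0°, 360°): 340.382°.

340°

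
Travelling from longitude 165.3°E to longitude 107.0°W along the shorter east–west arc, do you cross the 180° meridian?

Yes

Naïve |-107.0 − 165.3| = 272.3° > 180°, so the shorter arc goes the other way round — across 180°.
Signed shortest Δλ = ((-107.0 − 165.3 + 180) mod 360) − 180 = 87.7°.
Going east by 87.7° from +165.3° passes through 180° before reaching -107.0°.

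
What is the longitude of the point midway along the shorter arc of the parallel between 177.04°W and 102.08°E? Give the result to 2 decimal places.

142.52°E

Signed shortest Δλ from -177.04° to +102.08° is -80.88°.
Midpoint longitude = -177.04° + (-80.88°)/2 = -177.04° − 40.44° = -217.48°.
Normalise into (−180°, 180°]: +142.52°.
(The naïve average (-177.04 + +102.08)/2 = -37.48° is on the wrong side of the globe.)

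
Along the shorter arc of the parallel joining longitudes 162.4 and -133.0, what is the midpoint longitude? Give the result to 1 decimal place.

Signed shortest Δλ from +162.4° to -133.0° is +64.6°.
Midpoint longitude = +162.4° + (+64.6°)/2 = +162.4° + 32.3° = +194.7°.
Normalise into (−180°, 180°]: -165.3°.
(The naïve average (+162.4 + -133.0)/2 = 14.7° is on the wrong side of the globe.)

-165.3°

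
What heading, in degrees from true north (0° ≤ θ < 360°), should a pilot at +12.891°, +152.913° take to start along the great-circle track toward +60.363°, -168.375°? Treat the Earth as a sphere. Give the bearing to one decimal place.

22.1°

Δλ = -168.375 − 152.913 = -321.288°; wrapped into (−180°, 180°]: 38.712°.
θ = atan2( sin Δλ · cos φ₂ , cos φ₁ · sin φ₂ − sin φ₁ · cos φ₂ · cos Δλ )
  = atan2(0.30927, 0.76118) = 22.112° → normalised to [0°, 360°): 22.112°.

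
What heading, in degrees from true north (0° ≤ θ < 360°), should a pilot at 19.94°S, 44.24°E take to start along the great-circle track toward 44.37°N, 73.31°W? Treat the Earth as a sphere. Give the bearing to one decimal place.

310.7°

Δλ = -73.31 − 44.24 = -117.55°.
θ = atan2( sin Δλ · cos φ₂ , cos φ₁ · sin φ₂ − sin φ₁ · cos φ₂ · cos Δλ )
  = atan2(-0.63378, 0.54461) = -49.327° → normalised to [0°, 360°): 310.673°.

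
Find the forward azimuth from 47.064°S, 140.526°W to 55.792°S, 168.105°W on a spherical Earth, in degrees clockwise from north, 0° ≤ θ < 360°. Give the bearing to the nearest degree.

Δλ = -168.105 − -140.526 = -27.579°.
θ = atan2( sin Δλ · cos φ₂ , cos φ₁ · sin φ₂ − sin φ₁ · cos φ₂ · cos Δλ )
  = atan2(-0.26028, -0.19851) = -127.332° → normalised to [0°, 360°): 232.668°.

233°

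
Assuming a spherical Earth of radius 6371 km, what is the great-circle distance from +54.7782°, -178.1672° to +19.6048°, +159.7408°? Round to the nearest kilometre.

Δλ = 159.7408 − -178.1672 = 337.9080°; wrapped into (−180°, 180°]: -22.0920°.
Δφ = 19.6048 − 54.7782 = -35.1734°.
a = sin²(Δφ/2) + cos φ₁ · cos φ₂ · sin²(Δλ/2) = 0.111238.
c = 2·atan2(√a, √(1−a)) = 0.68008 rad → d = 6371·c ≈ 4332.78 km.

4333 km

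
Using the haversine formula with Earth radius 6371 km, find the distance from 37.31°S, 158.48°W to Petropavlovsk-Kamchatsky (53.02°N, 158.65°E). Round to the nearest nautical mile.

5864 nmi

Δλ = 158.65 − -158.48 = 317.13°; wrapped into (−180°, 180°]: -42.87°.
Δφ = 53.02 − -37.31 = 90.33°.
a = sin²(Δφ/2) + cos φ₁ · cos φ₂ · sin²(Δλ/2) = 0.566776.
c = 2·atan2(√a, √(1−a)) = 1.70475 rad → d = 6371·c ≈ 10860.95 km ≈ 5864.45 nmi.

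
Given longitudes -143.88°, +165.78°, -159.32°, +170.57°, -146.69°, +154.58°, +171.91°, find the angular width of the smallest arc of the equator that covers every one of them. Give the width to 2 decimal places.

61.54°

Sort the longitudes: -159.32°, -146.69°, -143.88°, +154.58°, +165.78°, +170.57°, +171.91°.
Eastward gaps between consecutive values (wrapping around): 12.63°, 2.81°, 298.46°, 11.20°, 4.79°, 1.34°, 28.77°.
Largest gap = 298.46° ⇒ minimal covering band is its complement: 360° − 298.46° = 61.54°.
Band runs from +154.58° eastward to -143.88°, crossing the antimeridian.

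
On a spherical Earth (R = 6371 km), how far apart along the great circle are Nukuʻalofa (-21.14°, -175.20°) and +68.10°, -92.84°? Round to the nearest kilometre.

11871 km

Δλ = -92.84 − -175.20 = 82.36°.
Δφ = 68.10 − -21.14 = 89.24°.
a = sin²(Δφ/2) + cos φ₁ · cos φ₂ · sin²(Δλ/2) = 0.644186.
c = 2·atan2(√a, √(1−a)) = 1.86332 rad → d = 6371·c ≈ 11871.22 km.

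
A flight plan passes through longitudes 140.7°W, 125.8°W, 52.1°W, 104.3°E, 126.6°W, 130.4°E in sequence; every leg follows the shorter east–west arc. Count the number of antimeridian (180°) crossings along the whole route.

2

Leg 1: -140.7° → -125.8°, shortest Δλ = 14.9° (east) — does not cross 180°.
Leg 2: -125.8° → -52.1°, shortest Δλ = 73.7° (east) — does not cross 180°.
Leg 3: -52.1° → +104.3°, shortest Δλ = 156.4° (east) — does not cross 180°.
Leg 4: +104.3° → -126.6°, shortest Δλ = 129.1° (east) — crosses 180°.
Leg 5: -126.6° → +130.4°, shortest Δλ = -103.0° (west) — crosses 180°.
Total crossings: 2.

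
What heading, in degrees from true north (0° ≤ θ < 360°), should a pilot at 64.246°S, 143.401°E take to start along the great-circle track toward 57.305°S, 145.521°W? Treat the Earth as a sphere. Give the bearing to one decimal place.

112.1°

Δλ = -145.521 − 143.401 = -288.922°; wrapped into (−180°, 180°]: 71.078°.
θ = atan2( sin Δλ · cos φ₂ , cos φ₁ · sin φ₂ − sin φ₁ · cos φ₂ · cos Δλ )
  = atan2(0.51098, -0.20790) = 112.140° → normalised to [0°, 360°): 112.140°.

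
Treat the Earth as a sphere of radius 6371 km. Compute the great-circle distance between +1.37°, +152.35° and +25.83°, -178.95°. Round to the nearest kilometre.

Δλ = -178.95 − 152.35 = -331.30°; wrapped into (−180°, 180°]: 28.70°.
Δφ = 25.83 − 1.37 = 24.46°.
a = sin²(Δφ/2) + cos φ₁ · cos φ₂ · sin²(Δλ/2) = 0.100149.
c = 2·atan2(√a, √(1−a)) = 0.64400 rad → d = 6371·c ≈ 4102.90 km.

4103 km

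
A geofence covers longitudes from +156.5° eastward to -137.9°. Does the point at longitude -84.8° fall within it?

Band width going east from +156.5° to -137.9°: ((-137.9 − 156.5) mod 360) = 65.6°.
Offset of -84.8° east of the west edge: ((-84.8 − 156.5) mod 360) = 118.7°.
118.7° > 65.6° ⇒ outside.

No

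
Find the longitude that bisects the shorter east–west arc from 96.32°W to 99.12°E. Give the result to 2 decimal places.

Signed shortest Δλ from -96.32° to +99.12° is -164.56°.
Midpoint longitude = -96.32° + (-164.56°)/2 = -96.32° − 82.28° = -178.60°.
(The naïve average (-96.32 + +99.12)/2 = 1.4° is on the wrong side of the globe.)

178.60°W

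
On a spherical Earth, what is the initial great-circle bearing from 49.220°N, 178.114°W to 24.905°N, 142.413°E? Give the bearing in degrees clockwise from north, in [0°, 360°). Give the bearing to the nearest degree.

246°

Δλ = 142.413 − -178.114 = 320.527°; wrapped into (−180°, 180°]: -39.473°.
θ = atan2( sin Δλ · cos φ₂ , cos φ₁ · sin φ₂ − sin φ₁ · cos φ₂ · cos Δλ )
  = atan2(-0.57660, -0.25511) = -113.866° → normalised to [0°, 360°): 246.134°.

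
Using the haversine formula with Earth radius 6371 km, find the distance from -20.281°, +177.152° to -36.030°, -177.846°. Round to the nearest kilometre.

1818 km

Δλ = -177.846 − 177.152 = -354.998°; wrapped into (−180°, 180°]: 5.002°.
Δφ = -36.030 − -20.281 = -15.749°.
a = sin²(Δφ/2) + cos φ₁ · cos φ₂ · sin²(Δλ/2) = 0.020214.
c = 2·atan2(√a, √(1−a)) = 0.28532 rad → d = 6371·c ≈ 1817.79 km.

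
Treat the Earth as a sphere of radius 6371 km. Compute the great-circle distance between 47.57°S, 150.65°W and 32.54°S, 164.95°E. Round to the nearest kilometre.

Δλ = 164.95 − -150.65 = 315.60°; wrapped into (−180°, 180°]: -44.40°.
Δφ = -32.54 − -47.57 = 15.03°.
a = sin²(Δφ/2) + cos φ₁ · cos φ₂ · sin²(Δλ/2) = 0.098305.
c = 2·atan2(√a, √(1−a)) = 0.63783 rad → d = 6371·c ≈ 4063.62 km.

4064 km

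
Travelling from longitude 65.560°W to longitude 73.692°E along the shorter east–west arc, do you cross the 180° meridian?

Signed shortest Δλ = ((73.692 − -65.560 + 180) mod 360) − 180 = 139.252°.
Going east by 139.252° from -65.560° reaches +73.692° without touching 180°.

No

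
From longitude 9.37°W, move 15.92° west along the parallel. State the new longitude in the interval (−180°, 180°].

25.29°W

Start at -9.37°; shift −15.92° → -25.29°.
-25.29° already lies in (−180°, 180°].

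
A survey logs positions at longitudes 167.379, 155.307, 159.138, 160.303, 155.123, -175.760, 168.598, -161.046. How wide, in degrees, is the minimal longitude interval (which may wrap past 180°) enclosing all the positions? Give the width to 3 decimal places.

Sort the longitudes: -175.760°, -161.046°, +155.123°, +155.307°, +159.138°, +160.303°, +167.379°, +168.598°.
Eastward gaps between consecutive values (wrapping around): 14.714°, 316.169°, 0.184°, 3.831°, 1.165°, 7.076°, 1.219°, 15.642°.
Largest gap = 316.169° ⇒ minimal covering band is its complement: 360° − 316.169° = 43.831°.
Band runs from +155.123° eastward to -161.046°, crossing the antimeridian.

43.831°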